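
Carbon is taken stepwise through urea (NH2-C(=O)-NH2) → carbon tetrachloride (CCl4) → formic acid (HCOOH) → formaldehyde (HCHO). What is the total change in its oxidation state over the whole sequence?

Carbon oxidation states along the series — urea: +4, carbon tetrachloride: +4, formic acid: +2, formaldehyde: 0.
Net change = 0 − (+4) = -4.

-4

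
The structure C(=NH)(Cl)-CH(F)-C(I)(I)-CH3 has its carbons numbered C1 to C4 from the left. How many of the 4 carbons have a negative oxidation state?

Each bond to a more electronegative atom (O, N, halogen) counts +1, each bond to a less electronegative atom (H, metal, B, Si) counts −1, and each C–C bond counts 0. Tallying each carbon:
C1: 1C, 2N, 1Cl → 0 + 2 + 1 = +3
C2: 2C, 1H, 1F → 0 − 1 + 1 = 0
C3: 2C, 2I → 0 + 2 = +2
C4: 1C, 3H → 0 − 3 = -3
1 carbon (C4) meets the condition.

1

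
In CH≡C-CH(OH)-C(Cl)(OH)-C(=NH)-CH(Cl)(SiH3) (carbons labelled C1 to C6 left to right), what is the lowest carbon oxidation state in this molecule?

-1

Count +1 for every bond to an atom more electronegative than carbon and −1 for every bond to one less electronegative; C–C bonds are 0. Tallying each carbon:
C1: 3C, 1H → 0 − 1 = -1
C2: 4C → 0 = 0
C3: 2C, 1H, 1O → 0 − 1 + 1 = 0
C4: 2C, 1O, 1Cl → 0 + 1 + 1 = +2
C5: 2C, 2N → 0 + 2 = +2
C6: 1C, 1H, 1Cl, 1Si → 0 − 1 + 1 − 1 = -1
The lowest value is -1.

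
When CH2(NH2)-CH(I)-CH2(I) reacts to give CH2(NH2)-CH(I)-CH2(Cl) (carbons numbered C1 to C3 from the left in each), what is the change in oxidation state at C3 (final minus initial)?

Before: C3 has 1 bond to C, 2 bonds to H, 1 bond to I → oxidation state -1.
After: C3 has 1 bond to C, 2 bonds to H, 1 bond to Cl → oxidation state -1.
Δ = -1 − (-1) = 0, so no net redox change at C3.

0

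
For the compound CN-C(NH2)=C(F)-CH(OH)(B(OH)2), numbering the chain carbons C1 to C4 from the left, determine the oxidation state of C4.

-1

C4 has one bond to C (0), one bond to O (+1), one bond to B (-1), one bond to H (-1).
Oxidation state = 0 + 1 − 1 − 1 = -1.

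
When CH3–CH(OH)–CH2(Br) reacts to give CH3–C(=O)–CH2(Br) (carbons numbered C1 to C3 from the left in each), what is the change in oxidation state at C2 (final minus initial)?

+2

Before: C2 has 2 bonds to C, 1 bond to H, 1 bond to O → oxidation state 0.
After: C2 has 2 bonds to C, 2 bonds to O → oxidation state +2.
Δ = +2 − (0) = +2, so this is an oxidation at C2.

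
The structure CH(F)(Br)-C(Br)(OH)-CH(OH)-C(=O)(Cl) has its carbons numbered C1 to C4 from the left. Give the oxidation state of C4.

Assign +1 per bond to O/N/halogen, −1 per bond to H or an electropositive element, and 0 per bond to carbon.
C4 has one bond to C (0), a double bond to O (2×+1 = +2), one bond to Cl (+1).
Oxidation state = 0 + 2 + 1 = +3.

+3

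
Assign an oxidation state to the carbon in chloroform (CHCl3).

+2

The carbon has one bond to H (-1), one bond to Cl (+1), one bond to Cl (+1), one bond to Cl (+1).
Oxidation state = -1 + 1 + 1 + 1 = +2.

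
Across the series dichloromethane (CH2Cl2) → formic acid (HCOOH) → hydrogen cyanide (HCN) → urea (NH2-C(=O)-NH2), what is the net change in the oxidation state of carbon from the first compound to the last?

+4

Carbon oxidation states along the series — dichloromethane: 0, formic acid: +2, hydrogen cyanide: +2, urea: +4.
Net change = +4 − (0) = +4.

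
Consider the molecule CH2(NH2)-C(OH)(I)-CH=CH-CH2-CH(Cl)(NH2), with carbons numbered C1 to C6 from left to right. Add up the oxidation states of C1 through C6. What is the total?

-2

Tallying each carbon's bonds:
C1: 1C, 2H, 1N → 0 − 2 + 1 = -1
C2: 2C, 1O, 1I → 0 + 1 + 1 = +2
C3: 3C, 1H → 0 − 1 = -1
C4: 3C, 1H → 0 − 1 = -1
C5: 2C, 2H → 0 − 2 = -2
C6: 1C, 1H, 1N, 1Cl → 0 − 1 + 1 + 1 = +1
Sum = -1 + 2 − 1 − 1 − 2 + 1 = -2.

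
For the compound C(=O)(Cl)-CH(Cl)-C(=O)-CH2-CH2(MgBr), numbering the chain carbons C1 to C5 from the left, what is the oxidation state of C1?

Each bond to a more electronegative atom (O, N, halogen) counts +1, each bond to a less electronegative atom (H, metal, B, Si) counts −1, and each C–C bond counts 0.
C1 has one bond to C (0), a double bond to O (2×+1 = +2), one bond to Cl (+1).
Oxidation state = 0 + 2 + 1 = +3.

+3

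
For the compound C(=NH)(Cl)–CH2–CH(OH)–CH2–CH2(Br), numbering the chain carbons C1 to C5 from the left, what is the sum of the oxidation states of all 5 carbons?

-2

Tallying each carbon's bonds:
C1: 1C, 2N, 1Cl → 0 + 2 + 1 = +3
C2: 2C, 2H → 0 − 2 = -2
C3: 2C, 1H, 1O → 0 − 1 + 1 = 0
C4: 2C, 2H → 0 − 2 = -2
C5: 1C, 2H, 1Br → 0 − 2 + 1 = -1
Sum = +3 − 2 + 0 − 2 − 1 = -2.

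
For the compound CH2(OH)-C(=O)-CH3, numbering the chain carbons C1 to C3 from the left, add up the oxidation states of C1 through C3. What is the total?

-2

Tallying each carbon's bonds:
C1: 1C, 2H, 1O → 0 − 2 + 1 = -1
C2: 2C, 2O → 0 + 2 = +2
C3: 1C, 3H → 0 − 3 = -3
Sum = -1 + 2 − 3 = -2.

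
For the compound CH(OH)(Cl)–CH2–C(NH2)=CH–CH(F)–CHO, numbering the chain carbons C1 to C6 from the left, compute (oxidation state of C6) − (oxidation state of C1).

C6: 1C, 1H, 2O → 0 − 1 + 2 = +1
C1: 1C, 1H, 1O, 1Cl → 0 − 1 + 1 + 1 = +1
Difference: +1 − (+1) = 0.

0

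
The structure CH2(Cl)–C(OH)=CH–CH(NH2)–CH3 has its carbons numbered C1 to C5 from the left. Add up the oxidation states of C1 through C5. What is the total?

Tallying each carbon's bonds:
C1: 1C, 2H, 1Cl → 0 − 2 + 1 = -1
C2: 3C, 1O → 0 + 1 = +1
C3: 3C, 1H → 0 − 1 = -1
C4: 2C, 1H, 1N → 0 − 1 + 1 = 0
C5: 1C, 3H → 0 − 3 = -3
Sum = -1 + 1 − 1 + 0 − 3 = -4.

-4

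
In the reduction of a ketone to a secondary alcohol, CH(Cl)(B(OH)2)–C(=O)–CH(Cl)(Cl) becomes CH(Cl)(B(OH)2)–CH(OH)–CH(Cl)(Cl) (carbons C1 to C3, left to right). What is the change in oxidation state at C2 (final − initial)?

Before: C2 has 2 bonds to C, 2 bonds to O → oxidation state +2.
After: C2 has 2 bonds to C, 1 bond to H, 1 bond to O → oxidation state 0.
Δ = 0 − (+2) = -2, so this is a reduction at C2.

-2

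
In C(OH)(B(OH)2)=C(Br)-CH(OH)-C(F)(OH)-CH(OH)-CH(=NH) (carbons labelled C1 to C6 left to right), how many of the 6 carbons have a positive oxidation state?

Tallying each carbon's bonds:
C1: 2C, 1O, 1B → 0 + 1 − 1 = 0
C2: 3C, 1Br → 0 + 1 = +1
C3: 2C, 1H, 1O → 0 − 1 + 1 = 0
C4: 2C, 1O, 1F → 0 + 1 + 1 = +2
C5: 2C, 1H, 1O → 0 − 1 + 1 = 0
C6: 1C, 1H, 2N → 0 − 1 + 2 = +1
3 carbons (C2, C4, C6) meet the condition.

3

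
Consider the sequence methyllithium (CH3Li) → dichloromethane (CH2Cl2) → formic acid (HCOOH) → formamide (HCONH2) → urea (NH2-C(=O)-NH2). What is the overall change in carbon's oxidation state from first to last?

+8

Carbon oxidation states along the series — methyllithium: -4, dichloromethane: 0, formic acid: +2, formamide: +2, urea: +4.
Net change = +4 − (-4) = +8.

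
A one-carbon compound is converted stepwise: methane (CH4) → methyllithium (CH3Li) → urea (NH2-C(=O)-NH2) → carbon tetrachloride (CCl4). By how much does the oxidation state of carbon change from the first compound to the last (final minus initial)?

Carbon oxidation states along the series — methane: -4, methyllithium: -4, urea: +4, carbon tetrachloride: +4.
Net change = +4 − (-4) = +8.

+8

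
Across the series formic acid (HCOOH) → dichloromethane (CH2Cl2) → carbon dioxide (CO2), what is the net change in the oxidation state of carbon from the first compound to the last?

+2

Carbon oxidation states along the series — formic acid: +2, dichloromethane: 0, carbon dioxide: +4.
Net change = +4 − (+2) = +2.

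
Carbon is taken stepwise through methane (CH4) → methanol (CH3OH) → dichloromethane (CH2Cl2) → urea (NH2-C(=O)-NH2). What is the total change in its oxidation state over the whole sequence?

+8

Carbon oxidation states along the series — methane: -4, methanol: -2, dichloromethane: 0, urea: +4.
Net change = +4 − (-4) = +8.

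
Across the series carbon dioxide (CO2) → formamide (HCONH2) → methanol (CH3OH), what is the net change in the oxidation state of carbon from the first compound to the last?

Carbon oxidation states along the series — carbon dioxide: +4, formamide: +2, methanol: -2.
Net change = -2 − (+4) = -6.

-6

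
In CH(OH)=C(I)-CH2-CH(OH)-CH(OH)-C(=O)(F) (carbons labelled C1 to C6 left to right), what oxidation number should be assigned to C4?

0

C4 has one bond to C (0), one bond to C (0), one bond to O (+1), one bond to H (-1).
Oxidation state = 0 + 0 + 1 − 1 = 0.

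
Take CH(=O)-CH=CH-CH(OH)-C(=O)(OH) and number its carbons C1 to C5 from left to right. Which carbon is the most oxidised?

C5

Count +1 for every bond to an atom more electronegative than carbon and −1 for every bond to one less electronegative; C–C bonds are 0. Tallying each carbon:
C1: 1C, 1H, 2O → 0 − 1 + 2 = +1
C2: 3C, 1H → 0 − 1 = -1
C3: 3C, 1H → 0 − 1 = -1
C4: 2C, 1H, 1O → 0 − 1 + 1 = 0
C5: 1C, 3O → 0 + 3 = +3
The most oxidised carbon is C5 at +3.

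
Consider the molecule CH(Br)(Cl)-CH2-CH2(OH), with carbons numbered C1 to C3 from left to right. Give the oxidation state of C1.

+1

Each bond to a more electronegative atom (O, N, halogen) counts +1, each bond to a less electronegative atom (H, metal, B, Si) counts −1, and each C–C bond counts 0.
C1 has one bond to C (0), one bond to Br (+1), one bond to Cl (+1), one bond to H (-1).
Oxidation state = 0 + 1 + 1 − 1 = +1.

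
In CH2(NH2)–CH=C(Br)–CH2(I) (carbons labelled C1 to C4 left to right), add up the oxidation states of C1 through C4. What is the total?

-2

Count +1 for every bond to an atom more electronegative than carbon and −1 for every bond to one less electronegative; C–C bonds are 0. Tallying each carbon:
C1: 1C, 2H, 1N → 0 − 2 + 1 = -1
C2: 3C, 1H → 0 − 1 = -1
C3: 3C, 1Br → 0 + 1 = +1
C4: 1C, 2H, 1I → 0 − 2 + 1 = -1
Sum = -1 − 1 + 1 − 1 = -2.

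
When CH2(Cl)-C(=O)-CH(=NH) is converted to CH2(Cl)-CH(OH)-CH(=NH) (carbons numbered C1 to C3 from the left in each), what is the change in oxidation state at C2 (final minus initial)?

-2

Before: C2 has 2 bonds to C, 2 bonds to O → oxidation state +2.
After: C2 has 2 bonds to C, 1 bond to H, 1 bond to O → oxidation state 0.
Δ = 0 − (+2) = -2, so this is a reduction at C2.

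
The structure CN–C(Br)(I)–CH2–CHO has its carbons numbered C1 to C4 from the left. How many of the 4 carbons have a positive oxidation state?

3

Each bond to a more electronegative atom (O, N, halogen) counts +1, each bond to a less electronegative atom (H, metal, B, Si) counts −1, and each C–C bond counts 0. Tallying each carbon:
C1: 1C, 3N → 0 + 3 = +3
C2: 2C, 1Br, 1I → 0 + 1 + 1 = +2
C3: 2C, 2H → 0 − 2 = -2
C4: 1C, 1H, 2O → 0 − 1 + 2 = +1
3 carbons (C1, C2, C4) meet the condition.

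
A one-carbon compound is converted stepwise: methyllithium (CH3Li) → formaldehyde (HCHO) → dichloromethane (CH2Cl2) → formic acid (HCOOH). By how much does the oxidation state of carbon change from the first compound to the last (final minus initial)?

Carbon oxidation states along the series — methyllithium: -4, formaldehyde: 0, dichloromethane: 0, formic acid: +2.
Net change = +2 − (-4) = +6.

+6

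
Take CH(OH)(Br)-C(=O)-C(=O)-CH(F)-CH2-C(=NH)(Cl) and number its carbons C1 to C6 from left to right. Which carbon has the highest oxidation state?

Tallying each carbon's bonds:
C1: 1C, 1H, 1O, 1Br → 0 − 1 + 1 + 1 = +1
C2: 2C, 2O → 0 + 2 = +2
C3: 2C, 2O → 0 + 2 = +2
C4: 2C, 1H, 1F → 0 − 1 + 1 = 0
C5: 2C, 2H → 0 − 2 = -2
C6: 1C, 2N, 1Cl → 0 + 2 + 1 = +3
The most oxidised carbon is C6 at +3.

C6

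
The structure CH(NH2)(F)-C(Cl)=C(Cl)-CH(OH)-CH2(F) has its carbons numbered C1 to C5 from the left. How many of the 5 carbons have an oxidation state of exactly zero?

1

Tallying each carbon's bonds:
C1: 1C, 1H, 1N, 1F → 0 − 1 + 1 + 1 = +1
C2: 3C, 1Cl → 0 + 1 = +1
C3: 3C, 1Cl → 0 + 1 = +1
C4: 2C, 1H, 1O → 0 − 1 + 1 = 0
C5: 1C, 2H, 1F → 0 − 2 + 1 = -1
1 carbon (C4) meets the condition.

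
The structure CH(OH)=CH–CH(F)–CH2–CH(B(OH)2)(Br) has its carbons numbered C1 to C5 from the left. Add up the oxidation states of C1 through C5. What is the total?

-4

Tallying each carbon's bonds:
C1: 2C, 1H, 1O → 0 − 1 + 1 = 0
C2: 3C, 1H → 0 − 1 = -1
C3: 2C, 1H, 1F → 0 − 1 + 1 = 0
C4: 2C, 2H → 0 − 2 = -2
C5: 1C, 1H, 1Br, 1B → 0 − 1 + 1 − 1 = -1
Sum = 0 − 1 + 0 − 2 − 1 = -4.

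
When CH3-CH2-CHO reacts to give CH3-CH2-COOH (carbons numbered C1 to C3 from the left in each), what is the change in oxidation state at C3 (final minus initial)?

Before: C3 has 1 bond to C, 1 bond to H, 2 bonds to O → oxidation state +1.
After: C3 has 1 bond to C, 3 bonds to O → oxidation state +3.
Δ = +3 − (+1) = +2, so this is an oxidation at C3.

+2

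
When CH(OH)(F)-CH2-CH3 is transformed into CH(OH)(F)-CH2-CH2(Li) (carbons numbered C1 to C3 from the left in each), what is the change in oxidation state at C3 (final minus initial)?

0

Before: C3 has 1 bond to C, 3 bonds to H → oxidation state -3.
After: C3 has 1 bond to C, 2 bonds to H, 1 bond to Li → oxidation state -3.
Δ = -3 − (-3) = 0, so no net redox change at C3.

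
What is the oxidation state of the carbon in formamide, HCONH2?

Each bond to a more electronegative atom (O, N, halogen) counts +1, each bond to a less electronegative atom (H, metal, B, Si) counts −1, and each C–C bond counts 0.
The carbon has one bond to H (-1), a double bond to O (2×+1 = +2), one bond to N (+1).
Oxidation state = -1 + 2 + 1 = +2.

+2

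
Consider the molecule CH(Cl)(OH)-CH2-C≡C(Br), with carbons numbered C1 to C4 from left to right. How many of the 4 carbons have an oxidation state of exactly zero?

Tallying each carbon's bonds:
C1: 1C, 1H, 1O, 1Cl → 0 − 1 + 1 + 1 = +1
C2: 2C, 2H → 0 − 2 = -2
C3: 4C → 0 = 0
C4: 3C, 1Br → 0 + 1 = +1
1 carbon (C3) meets the condition.

1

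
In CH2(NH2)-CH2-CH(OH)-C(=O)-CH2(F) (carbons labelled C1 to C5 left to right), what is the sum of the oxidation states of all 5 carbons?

Tallying each carbon's bonds:
C1: 1C, 2H, 1N → 0 − 2 + 1 = -1
C2: 2C, 2H → 0 − 2 = -2
C3: 2C, 1H, 1O → 0 − 1 + 1 = 0
C4: 2C, 2O → 0 + 2 = +2
C5: 1C, 2H, 1F → 0 − 2 + 1 = -1
Sum = -1 − 2 + 0 + 2 − 1 = -2.

-2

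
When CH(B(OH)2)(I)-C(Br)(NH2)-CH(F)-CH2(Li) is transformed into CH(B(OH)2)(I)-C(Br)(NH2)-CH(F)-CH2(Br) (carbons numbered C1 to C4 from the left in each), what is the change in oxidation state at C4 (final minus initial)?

Before: C4 has 1 bond to C, 2 bonds to H, 1 bond to Li → oxidation state -3.
After: C4 has 1 bond to C, 2 bonds to H, 1 bond to Br → oxidation state -1.
Δ = -1 − (-3) = +2, so this is an oxidation at C4.

+2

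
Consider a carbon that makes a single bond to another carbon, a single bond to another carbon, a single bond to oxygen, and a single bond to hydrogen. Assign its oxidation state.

0

The carbon has one bond to C (0), one bond to C (0), one bond to O (+1), one bond to H (-1).
Oxidation state = 0 + 0 + 1 − 1 = 0.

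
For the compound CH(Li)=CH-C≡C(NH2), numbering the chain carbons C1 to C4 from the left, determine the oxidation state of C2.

-1

Assign +1 per bond to O/N/halogen, −1 per bond to H or an electropositive element, and 0 per bond to carbon.
C2 has a double bond to C (2×0 = 0), one bond to C (0), one bond to H (-1).
Oxidation state = 0 + 0 − 1 = -1.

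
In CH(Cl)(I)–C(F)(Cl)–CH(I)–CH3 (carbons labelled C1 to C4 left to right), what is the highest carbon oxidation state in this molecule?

Count +1 for every bond to an atom more electronegative than carbon and −1 for every bond to one less electronegative; C–C bonds are 0. Tallying each carbon:
C1: 1C, 1H, 1Cl, 1I → 0 − 1 + 1 + 1 = +1
C2: 2C, 1F, 1Cl → 0 + 1 + 1 = +2
C3: 2C, 1H, 1I → 0 − 1 + 1 = 0
C4: 1C, 3H → 0 − 3 = -3
The highest value is +2.

+2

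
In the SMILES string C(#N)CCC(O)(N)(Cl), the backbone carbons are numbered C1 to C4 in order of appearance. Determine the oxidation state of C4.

C4 has one bond to C (0), one bond to O (+1), one bond to N (+1), one bond to Cl (+1).
Oxidation state = 0 + 1 + 1 + 1 = +3.

+3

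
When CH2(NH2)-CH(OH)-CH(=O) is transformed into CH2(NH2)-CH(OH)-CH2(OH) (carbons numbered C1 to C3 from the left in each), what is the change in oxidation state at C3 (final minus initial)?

Before: C3 has 1 bond to C, 1 bond to H, 2 bonds to O → oxidation state +1.
After: C3 has 1 bond to C, 2 bonds to H, 1 bond to O → oxidation state -1.
Δ = -1 − (+1) = -2, so this is a reduction at C3.

-2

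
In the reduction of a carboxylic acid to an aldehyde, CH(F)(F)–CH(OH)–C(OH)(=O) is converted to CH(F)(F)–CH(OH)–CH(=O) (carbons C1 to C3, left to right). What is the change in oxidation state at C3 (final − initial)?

Before: C3 has 1 bond to C, 3 bonds to O → oxidation state +3.
After: C3 has 1 bond to C, 1 bond to H, 2 bonds to O → oxidation state +1.
Δ = +1 − (+3) = -2, so this is a reduction at C3.

-2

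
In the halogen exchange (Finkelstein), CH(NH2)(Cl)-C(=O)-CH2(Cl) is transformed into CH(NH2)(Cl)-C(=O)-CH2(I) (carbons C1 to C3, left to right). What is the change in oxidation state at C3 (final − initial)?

Before: C3 has 1 bond to C, 2 bonds to H, 1 bond to Cl → oxidation state -1.
After: C3 has 1 bond to C, 2 bonds to H, 1 bond to I → oxidation state -1.
Δ = -1 − (-1) = 0, so no net redox change at C3.

0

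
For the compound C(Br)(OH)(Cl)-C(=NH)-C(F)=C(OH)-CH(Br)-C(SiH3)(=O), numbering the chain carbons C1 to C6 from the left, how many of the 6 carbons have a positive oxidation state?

Tallying each carbon's bonds:
C1: 1C, 1O, 1Cl, 1Br → 0 + 1 + 1 + 1 = +3
C2: 2C, 2N → 0 + 2 = +2
C3: 3C, 1F → 0 + 1 = +1
C4: 3C, 1O → 0 + 1 = +1
C5: 2C, 1H, 1Br → 0 − 1 + 1 = 0
C6: 1C, 2O, 1Si → 0 + 2 − 1 = +1
5 carbons (C1, C2, C3, C4, C6) meet the condition.

5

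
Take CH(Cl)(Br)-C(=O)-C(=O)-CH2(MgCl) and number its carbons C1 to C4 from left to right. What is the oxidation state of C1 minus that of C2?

C1: 1C, 1H, 1Cl, 1Br → 0 − 1 + 1 + 1 = +1
C2: 2C, 2O → 0 + 2 = +2
Difference: +1 − (+2) = -1.

-1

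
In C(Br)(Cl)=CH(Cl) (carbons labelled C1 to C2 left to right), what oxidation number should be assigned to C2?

C2 has a double bond to C (2×0 = 0), one bond to H (-1), one bond to Cl (+1).
Oxidation state = 0 − 1 + 1 = 0.

0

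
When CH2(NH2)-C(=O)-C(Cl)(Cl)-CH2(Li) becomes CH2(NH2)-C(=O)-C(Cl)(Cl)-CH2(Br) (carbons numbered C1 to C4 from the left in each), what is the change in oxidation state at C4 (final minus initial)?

+2

Before: C4 has 1 bond to C, 2 bonds to H, 1 bond to Li → oxidation state -3.
After: C4 has 1 bond to C, 2 bonds to H, 1 bond to Br → oxidation state -1.
Δ = -1 − (-3) = +2, so this is an oxidation at C4.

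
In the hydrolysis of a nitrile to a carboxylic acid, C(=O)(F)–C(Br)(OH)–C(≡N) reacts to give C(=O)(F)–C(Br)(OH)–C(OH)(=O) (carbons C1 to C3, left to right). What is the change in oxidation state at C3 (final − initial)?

0

Before: C3 has 1 bond to C, 3 bonds to N → oxidation state +3.
After: C3 has 1 bond to C, 3 bonds to O → oxidation state +3.
Δ = +3 − (+3) = 0, so no net redox change at C3.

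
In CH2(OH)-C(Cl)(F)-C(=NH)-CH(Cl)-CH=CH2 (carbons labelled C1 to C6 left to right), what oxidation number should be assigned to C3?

Count +1 for every bond to an atom more electronegative than carbon and −1 for every bond to one less electronegative; C–C bonds are 0.
C3 has one bond to C (0), one bond to C (0), a double bond to N (2×+1 = +2).
Oxidation state = 0 + 0 + 2 = +2.

+2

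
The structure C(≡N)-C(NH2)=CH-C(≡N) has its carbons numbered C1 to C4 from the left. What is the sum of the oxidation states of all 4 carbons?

+6

Each bond to a more electronegative atom (O, N, halogen) counts +1, each bond to a less electronegative atom (H, metal, B, Si) counts −1, and each C–C bond counts 0. Tallying each carbon:
C1: 1C, 3N → 0 + 3 = +3
C2: 3C, 1N → 0 + 1 = +1
C3: 3C, 1H → 0 − 1 = -1
C4: 1C, 3N → 0 + 3 = +3
Sum = +3 + 1 − 1 + 3 = +6.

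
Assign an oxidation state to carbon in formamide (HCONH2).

+2

Count +1 for every bond to an atom more electronegative than carbon and −1 for every bond to one less electronegative; C–C bonds are 0.
The carbon has one bond to H (-1), a double bond to O (2×+1 = +2), one bond to N (+1).
Oxidation state = -1 + 2 + 1 = +2.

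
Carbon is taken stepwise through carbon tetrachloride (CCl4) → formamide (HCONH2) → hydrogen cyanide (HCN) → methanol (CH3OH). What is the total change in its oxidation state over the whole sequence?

-6

Carbon oxidation states along the series — carbon tetrachloride: +4, formamide: +2, hydrogen cyanide: +2, methanol: -2.
Net change = -2 − (+4) = -6.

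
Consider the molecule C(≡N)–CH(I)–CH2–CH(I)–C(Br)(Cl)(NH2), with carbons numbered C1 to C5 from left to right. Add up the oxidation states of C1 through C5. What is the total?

Tallying each carbon's bonds:
C1: 1C, 3N → 0 + 3 = +3
C2: 2C, 1H, 1I → 0 − 1 + 1 = 0
C3: 2C, 2H → 0 − 2 = -2
C4: 2C, 1H, 1I → 0 − 1 + 1 = 0
C5: 1C, 1N, 1Cl, 1Br → 0 + 1 + 1 + 1 = +3
Sum = +3 + 0 − 2 + 0 + 3 = +4.

+4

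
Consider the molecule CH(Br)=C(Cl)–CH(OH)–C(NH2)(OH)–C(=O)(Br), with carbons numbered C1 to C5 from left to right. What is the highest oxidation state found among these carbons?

Count +1 for every bond to an atom more electronegative than carbon and −1 for every bond to one less electronegative; C–C bonds are 0. Tallying each carbon:
C1: 2C, 1H, 1Br → 0 − 1 + 1 = 0
C2: 3C, 1Cl → 0 + 1 = +1
C3: 2C, 1H, 1O → 0 − 1 + 1 = 0
C4: 2C, 1O, 1N → 0 + 1 + 1 = +2
C5: 1C, 2O, 1Br → 0 + 2 + 1 = +3
The highest value is +3.

+3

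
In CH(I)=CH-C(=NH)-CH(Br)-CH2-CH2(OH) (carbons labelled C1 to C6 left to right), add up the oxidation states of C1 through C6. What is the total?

Tallying each carbon's bonds:
C1: 2C, 1H, 1I → 0 − 1 + 1 = 0
C2: 3C, 1H → 0 − 1 = -1
C3: 2C, 2N → 0 + 2 = +2
C4: 2C, 1H, 1Br → 0 − 1 + 1 = 0
C5: 2C, 2H → 0 − 2 = -2
C6: 1C, 2H, 1O → 0 − 2 + 1 = -1
Sum = 0 − 1 + 2 + 0 − 2 − 1 = -2.

-2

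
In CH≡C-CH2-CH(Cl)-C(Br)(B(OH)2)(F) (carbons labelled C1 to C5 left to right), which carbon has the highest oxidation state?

C5

Count +1 for every bond to an atom more electronegative than carbon and −1 for every bond to one less electronegative; C–C bonds are 0. Tallying each carbon:
C1: 3C, 1H → 0 − 1 = -1
C2: 4C → 0 = 0
C3: 2C, 2H → 0 − 2 = -2
C4: 2C, 1H, 1Cl → 0 − 1 + 1 = 0
C5: 1C, 1F, 1Br, 1B → 0 + 1 + 1 − 1 = +1
The most oxidised carbon is C5 at +1.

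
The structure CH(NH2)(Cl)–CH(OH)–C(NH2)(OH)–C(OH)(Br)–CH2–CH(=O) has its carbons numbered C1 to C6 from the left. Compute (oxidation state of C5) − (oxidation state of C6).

C5: 2C, 2H → 0 − 2 = -2
C6: 1C, 1H, 2O → 0 − 1 + 2 = +1
Difference: -2 − (+1) = -3.

-3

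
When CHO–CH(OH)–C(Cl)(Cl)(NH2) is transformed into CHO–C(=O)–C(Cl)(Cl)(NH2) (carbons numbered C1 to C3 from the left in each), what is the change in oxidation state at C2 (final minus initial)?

+2

Before: C2 has 2 bonds to C, 1 bond to H, 1 bond to O → oxidation state 0.
After: C2 has 2 bonds to C, 2 bonds to O → oxidation state +2.
Δ = +2 − (0) = +2, so this is an oxidation at C2.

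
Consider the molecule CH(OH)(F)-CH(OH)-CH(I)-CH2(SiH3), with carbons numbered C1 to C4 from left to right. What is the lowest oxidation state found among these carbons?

Each bond to a more electronegative atom (O, N, halogen) counts +1, each bond to a less electronegative atom (H, metal, B, Si) counts −1, and each C–C bond counts 0. Tallying each carbon:
C1: 1C, 1H, 1O, 1F → 0 − 1 + 1 + 1 = +1
C2: 2C, 1H, 1O → 0 − 1 + 1 = 0
C3: 2C, 1H, 1I → 0 − 1 + 1 = 0
C4: 1C, 2H, 1Si → 0 − 2 − 1 = -3
The lowest value is -3.

-3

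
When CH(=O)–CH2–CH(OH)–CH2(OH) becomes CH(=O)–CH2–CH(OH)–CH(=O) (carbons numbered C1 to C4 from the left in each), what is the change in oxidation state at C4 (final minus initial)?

Before: C4 has 1 bond to C, 2 bonds to H, 1 bond to O → oxidation state -1.
After: C4 has 1 bond to C, 1 bond to H, 2 bonds to O → oxidation state +1.
Δ = +1 − (-1) = +2, so this is an oxidation at C4.

+2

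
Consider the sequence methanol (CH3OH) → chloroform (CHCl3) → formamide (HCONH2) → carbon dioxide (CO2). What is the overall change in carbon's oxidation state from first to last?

+6

Carbon oxidation states along the series — methanol: -2, chloroform: +2, formamide: +2, carbon dioxide: +4.
Net change = +4 − (-2) = +6.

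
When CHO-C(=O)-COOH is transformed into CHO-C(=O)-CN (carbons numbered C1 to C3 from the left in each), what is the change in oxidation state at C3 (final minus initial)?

0

Before: C3 has 1 bond to C, 3 bonds to O → oxidation state +3.
After: C3 has 1 bond to C, 3 bonds to N → oxidation state +3.
Δ = +3 − (+3) = 0, so no net redox change at C3.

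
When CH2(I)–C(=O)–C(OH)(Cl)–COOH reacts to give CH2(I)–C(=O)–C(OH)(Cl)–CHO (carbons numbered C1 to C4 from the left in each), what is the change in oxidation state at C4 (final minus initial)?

Before: C4 has 1 bond to C, 3 bonds to O → oxidation state +3.
After: C4 has 1 bond to C, 1 bond to H, 2 bonds to O → oxidation state +1.
Δ = +1 − (+3) = -2, so this is a reduction at C4.

-2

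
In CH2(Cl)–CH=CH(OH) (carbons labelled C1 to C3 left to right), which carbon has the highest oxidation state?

Count +1 for every bond to an atom more electronegative than carbon and −1 for every bond to one less electronegative; C–C bonds are 0. Tallying each carbon:
C1: 1C, 2H, 1Cl → 0 − 2 + 1 = -1
C2: 3C, 1H → 0 − 1 = -1
C3: 2C, 1H, 1O → 0 − 1 + 1 = 0
The most oxidised carbon is C3 at 0.

C3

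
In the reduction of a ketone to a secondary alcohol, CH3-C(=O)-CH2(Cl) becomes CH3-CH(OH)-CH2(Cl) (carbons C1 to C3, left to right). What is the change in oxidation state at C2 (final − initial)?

-2

Before: C2 has 2 bonds to C, 2 bonds to O → oxidation state +2.
After: C2 has 2 bonds to C, 1 bond to H, 1 bond to O → oxidation state 0.
Δ = 0 − (+2) = -2, so this is a reduction at C2.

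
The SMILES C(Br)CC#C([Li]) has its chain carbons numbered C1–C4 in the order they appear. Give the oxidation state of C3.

0

Assign +1 per bond to O/N/halogen, −1 per bond to H or an electropositive element, and 0 per bond to carbon.
C3 has one bond to C (0), a triple bond to C (3×0 = 0).
Oxidation state = 0 + 0 = 0.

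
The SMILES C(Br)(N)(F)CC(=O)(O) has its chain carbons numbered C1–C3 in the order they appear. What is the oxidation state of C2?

-2

C2 has one bond to C (0), one bond to C (0), one bond to H (-1), one bond to H (-1).
Oxidation state = 0 + 0 − 1 − 1 = -2.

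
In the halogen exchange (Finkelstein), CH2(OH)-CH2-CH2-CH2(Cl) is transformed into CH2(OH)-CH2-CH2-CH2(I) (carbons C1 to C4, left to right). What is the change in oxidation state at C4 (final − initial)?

Before: C4 has 1 bond to C, 2 bonds to H, 1 bond to Cl → oxidation state -1.
After: C4 has 1 bond to C, 2 bonds to H, 1 bond to I → oxidation state -1.
Δ = -1 − (-1) = 0, so no net redox change at C4.

0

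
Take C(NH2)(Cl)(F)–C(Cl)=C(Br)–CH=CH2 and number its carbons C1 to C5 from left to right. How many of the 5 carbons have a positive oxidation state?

Each bond to a more electronegative atom (O, N, halogen) counts +1, each bond to a less electronegative atom (H, metal, B, Si) counts −1, and each C–C bond counts 0. Tallying each carbon:
C1: 1C, 1N, 1F, 1Cl → 0 + 1 + 1 + 1 = +3
C2: 3C, 1Cl → 0 + 1 = +1
C3: 3C, 1Br → 0 + 1 = +1
C4: 3C, 1H → 0 − 1 = -1
C5: 2C, 2H → 0 − 2 = -2
3 carbons (C1, C2, C3) meet the condition.

3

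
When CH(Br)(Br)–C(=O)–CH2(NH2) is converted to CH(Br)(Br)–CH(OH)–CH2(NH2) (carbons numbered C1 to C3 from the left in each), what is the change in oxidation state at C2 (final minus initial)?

Before: C2 has 2 bonds to C, 2 bonds to O → oxidation state +2.
After: C2 has 2 bonds to C, 1 bond to H, 1 bond to O → oxidation state 0.
Δ = 0 − (+2) = -2, so this is a reduction at C2.

-2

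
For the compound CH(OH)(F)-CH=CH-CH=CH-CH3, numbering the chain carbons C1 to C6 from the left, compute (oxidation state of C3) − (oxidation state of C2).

0

C3: 3C, 1H → 0 − 1 = -1
C2: 3C, 1H → 0 − 1 = -1
Difference: -1 − (-1) = 0.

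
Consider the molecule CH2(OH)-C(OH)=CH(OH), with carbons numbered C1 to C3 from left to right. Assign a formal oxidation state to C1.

Assign +1 per bond to O/N/halogen, −1 per bond to H or an electropositive element, and 0 per bond to carbon.
C1 has one bond to C (0), one bond to H (-1), one bond to O (+1), one bond to H (-1).
Oxidation state = 0 − 1 + 1 − 1 = -1.

-1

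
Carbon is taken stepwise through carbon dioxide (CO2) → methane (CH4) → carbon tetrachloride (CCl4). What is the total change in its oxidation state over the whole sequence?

0

Carbon oxidation states along the series — carbon dioxide: +4, methane: -4, carbon tetrachloride: +4.
Net change = +4 − (+4) = 0.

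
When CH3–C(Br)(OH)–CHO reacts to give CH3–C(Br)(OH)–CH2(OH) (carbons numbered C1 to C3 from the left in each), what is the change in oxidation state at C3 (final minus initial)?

Before: C3 has 1 bond to C, 1 bond to H, 2 bonds to O → oxidation state +1.
After: C3 has 1 bond to C, 2 bonds to H, 1 bond to O → oxidation state -1.
Δ = -1 − (+1) = -2, so this is a reduction at C3.

-2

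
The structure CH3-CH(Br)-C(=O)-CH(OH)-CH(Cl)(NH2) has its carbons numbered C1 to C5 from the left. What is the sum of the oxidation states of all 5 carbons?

Each bond to a more electronegative atom (O, N, halogen) counts +1, each bond to a less electronegative atom (H, metal, B, Si) counts −1, and each C–C bond counts 0. Tallying each carbon:
C1: 1C, 3H → 0 − 3 = -3
C2: 2C, 1H, 1Br → 0 − 1 + 1 = 0
C3: 2C, 2O → 0 + 2 = +2
C4: 2C, 1H, 1O → 0 − 1 + 1 = 0
C5: 1C, 1H, 1N, 1Cl → 0 − 1 + 1 + 1 = +1
Sum = -3 + 0 + 2 + 0 + 1 = 0.

0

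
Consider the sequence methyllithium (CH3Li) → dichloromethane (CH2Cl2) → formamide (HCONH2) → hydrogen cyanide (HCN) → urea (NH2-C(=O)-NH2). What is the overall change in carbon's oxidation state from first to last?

+8

Carbon oxidation states along the series — methyllithium: -4, dichloromethane: 0, formamide: +2, hydrogen cyanide: +2, urea: +4.
Net change = +4 − (-4) = +8.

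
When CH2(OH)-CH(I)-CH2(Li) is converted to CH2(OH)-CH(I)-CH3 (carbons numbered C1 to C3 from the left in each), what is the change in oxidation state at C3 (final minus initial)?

Before: C3 has 1 bond to C, 2 bonds to H, 1 bond to Li → oxidation state -3.
After: C3 has 1 bond to C, 3 bonds to H → oxidation state -3.
Δ = -3 − (-3) = 0, so no net redox change at C3.

0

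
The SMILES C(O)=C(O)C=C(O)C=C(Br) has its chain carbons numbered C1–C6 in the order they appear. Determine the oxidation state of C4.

+1

Assign +1 per bond to O/N/halogen, −1 per bond to H or an electropositive element, and 0 per bond to carbon.
C4 has a double bond to C (2×0 = 0), one bond to C (0), one bond to O (+1).
Oxidation state = 0 + 0 + 1 = +1.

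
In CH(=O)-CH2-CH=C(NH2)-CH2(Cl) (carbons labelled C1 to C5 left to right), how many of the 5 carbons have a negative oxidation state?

Bonds to more-electronegative neighbours contribute +1 each, bonds to H or metals contribute −1 each, and C–C bonds contribute 0. Tallying each carbon:
C1: 1C, 1H, 2O → 0 − 1 + 2 = +1
C2: 2C, 2H → 0 − 2 = -2
C3: 3C, 1H → 0 − 1 = -1
C4: 3C, 1N → 0 + 1 = +1
C5: 1C, 2H, 1Cl → 0 − 2 + 1 = -1
3 carbons (C2, C3, C5) meet the condition.

3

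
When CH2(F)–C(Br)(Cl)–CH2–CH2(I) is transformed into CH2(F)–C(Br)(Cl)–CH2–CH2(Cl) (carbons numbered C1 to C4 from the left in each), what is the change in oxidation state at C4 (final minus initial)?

0

Before: C4 has 1 bond to C, 2 bonds to H, 1 bond to I → oxidation state -1.
After: C4 has 1 bond to C, 2 bonds to H, 1 bond to Cl → oxidation state -1.
Δ = -1 − (-1) = 0, so no net redox change at C4.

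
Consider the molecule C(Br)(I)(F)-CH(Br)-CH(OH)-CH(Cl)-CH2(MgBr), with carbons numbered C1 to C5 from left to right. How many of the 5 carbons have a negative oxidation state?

1

Count +1 for every bond to an atom more electronegative than carbon and −1 for every bond to one less electronegative; C–C bonds are 0. Tallying each carbon:
C1: 1C, 1F, 1Br, 1I → 0 + 1 + 1 + 1 = +3
C2: 2C, 1H, 1Br → 0 − 1 + 1 = 0
C3: 2C, 1H, 1O → 0 − 1 + 1 = 0
C4: 2C, 1H, 1Cl → 0 − 1 + 1 = 0
C5: 1C, 2H, 1Mg → 0 − 2 − 1 = -3
1 carbon (C5) meets the condition.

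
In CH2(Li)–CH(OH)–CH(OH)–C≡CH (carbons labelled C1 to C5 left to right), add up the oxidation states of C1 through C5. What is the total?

-4

Tallying each carbon's bonds:
C1: 1C, 2H, 1Li → 0 − 2 − 1 = -3
C2: 2C, 1H, 1O → 0 − 1 + 1 = 0
C3: 2C, 1H, 1O → 0 − 1 + 1 = 0
C4: 4C → 0 = 0
C5: 3C, 1H → 0 − 1 = -1
Sum = -3 + 0 + 0 + 0 − 1 = -4.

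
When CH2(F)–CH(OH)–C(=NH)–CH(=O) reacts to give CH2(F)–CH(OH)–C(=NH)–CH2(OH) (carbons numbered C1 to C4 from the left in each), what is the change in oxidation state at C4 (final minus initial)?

-2

Before: C4 has 1 bond to C, 1 bond to H, 2 bonds to O → oxidation state +1.
After: C4 has 1 bond to C, 2 bonds to H, 1 bond to O → oxidation state -1.
Δ = -1 − (+1) = -2, so this is a reduction at C4.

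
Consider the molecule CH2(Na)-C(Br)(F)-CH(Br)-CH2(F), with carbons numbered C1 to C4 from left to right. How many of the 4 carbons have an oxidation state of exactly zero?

Tallying each carbon's bonds:
C1: 1C, 2H, 1Na → 0 − 2 − 1 = -3
C2: 2C, 1F, 1Br → 0 + 1 + 1 = +2
C3: 2C, 1H, 1Br → 0 − 1 + 1 = 0
C4: 1C, 2H, 1F → 0 − 2 + 1 = -1
1 carbon (C3) meets the condition.

1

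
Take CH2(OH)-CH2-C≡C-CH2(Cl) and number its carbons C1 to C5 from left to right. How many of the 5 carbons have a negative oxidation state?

Tallying each carbon's bonds:
C1: 1C, 2H, 1O → 0 − 2 + 1 = -1
C2: 2C, 2H → 0 − 2 = -2
C3: 4C → 0 = 0
C4: 4C → 0 = 0
C5: 1C, 2H, 1Cl → 0 − 2 + 1 = -1
3 carbons (C1, C2, C5) meet the condition.

3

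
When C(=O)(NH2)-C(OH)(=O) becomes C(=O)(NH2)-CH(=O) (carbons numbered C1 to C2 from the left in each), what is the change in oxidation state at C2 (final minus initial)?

-2

Before: C2 has 1 bond to C, 3 bonds to O → oxidation state +3.
After: C2 has 1 bond to C, 1 bond to H, 2 bonds to O → oxidation state +1.
Δ = +1 − (+3) = -2, so this is a reduction at C2.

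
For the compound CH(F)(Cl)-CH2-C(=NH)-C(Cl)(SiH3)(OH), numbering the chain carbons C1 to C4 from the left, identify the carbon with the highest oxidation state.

C3

Count +1 for every bond to an atom more electronegative than carbon and −1 for every bond to one less electronegative; C–C bonds are 0. Tallying each carbon:
C1: 1C, 1H, 1F, 1Cl → 0 − 1 + 1 + 1 = +1
C2: 2C, 2H → 0 − 2 = -2
C3: 2C, 2N → 0 + 2 = +2
C4: 1C, 1O, 1Cl, 1Si → 0 + 1 + 1 − 1 = +1
The most oxidised carbon is C3 at +2.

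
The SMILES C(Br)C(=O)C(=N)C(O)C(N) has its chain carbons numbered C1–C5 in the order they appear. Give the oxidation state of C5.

-1

Bonds to more-electronegative neighbours contribute +1 each, bonds to H or metals contribute −1 each, and C–C bonds contribute 0.
C5 has one bond to C (0), one bond to N (+1), one bond to H (-1), one bond to H (-1).
Oxidation state = 0 + 1 − 1 − 1 = -1.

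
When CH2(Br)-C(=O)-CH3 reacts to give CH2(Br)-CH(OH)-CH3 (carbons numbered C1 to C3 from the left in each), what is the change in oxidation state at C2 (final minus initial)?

Before: C2 has 2 bonds to C, 2 bonds to O → oxidation state +2.
After: C2 has 2 bonds to C, 1 bond to H, 1 bond to O → oxidation state 0.
Δ = 0 − (+2) = -2, so this is a reduction at C2.

-2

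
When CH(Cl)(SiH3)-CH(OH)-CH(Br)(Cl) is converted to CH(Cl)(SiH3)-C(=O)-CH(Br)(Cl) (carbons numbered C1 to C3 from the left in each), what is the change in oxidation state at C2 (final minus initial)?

Before: C2 has 2 bonds to C, 1 bond to H, 1 bond to O → oxidation state 0.
After: C2 has 2 bonds to C, 2 bonds to O → oxidation state +2.
Δ = +2 − (0) = +2, so this is an oxidation at C2.

+2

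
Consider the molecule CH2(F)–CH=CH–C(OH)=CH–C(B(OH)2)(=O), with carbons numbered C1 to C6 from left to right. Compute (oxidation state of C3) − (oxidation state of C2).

C3: 3C, 1H → 0 − 1 = -1
C2: 3C, 1H → 0 − 1 = -1
Difference: -1 − (-1) = 0.

0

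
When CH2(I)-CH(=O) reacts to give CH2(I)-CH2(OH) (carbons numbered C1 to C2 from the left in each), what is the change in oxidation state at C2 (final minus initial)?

-2

Before: C2 has 1 bond to C, 1 bond to H, 2 bonds to O → oxidation state +1.
After: C2 has 1 bond to C, 2 bonds to H, 1 bond to O → oxidation state -1.
Δ = -1 − (+1) = -2, so this is a reduction at C2.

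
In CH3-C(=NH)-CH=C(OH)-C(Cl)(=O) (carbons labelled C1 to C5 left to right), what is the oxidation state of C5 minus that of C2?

+1

C5: 1C, 2O, 1Cl → 0 + 2 + 1 = +3
C2: 2C, 2N → 0 + 2 = +2
Difference: +3 − (+2) = +1.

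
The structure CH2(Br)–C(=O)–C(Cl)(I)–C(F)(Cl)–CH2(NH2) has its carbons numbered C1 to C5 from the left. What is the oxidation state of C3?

+2

Bonds to more-electronegative neighbours contribute +1 each, bonds to H or metals contribute −1 each, and C–C bonds contribute 0.
C3 has one bond to C (0), one bond to C (0), one bond to Cl (+1), one bond to I (+1).
Oxidation state = 0 + 0 + 1 + 1 = +2.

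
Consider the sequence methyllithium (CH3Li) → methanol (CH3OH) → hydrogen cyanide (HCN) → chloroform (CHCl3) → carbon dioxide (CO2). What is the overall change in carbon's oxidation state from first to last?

+8

Carbon oxidation states along the series — methyllithium: -4, methanol: -2, hydrogen cyanide: +2, chloroform: +2, carbon dioxide: +4.
Net change = +4 − (-4) = +8.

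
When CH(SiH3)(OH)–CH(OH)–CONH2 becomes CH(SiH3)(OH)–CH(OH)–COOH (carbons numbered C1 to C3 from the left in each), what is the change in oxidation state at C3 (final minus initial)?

Before: C3 has 1 bond to C, 2 bonds to O, 1 bond to N → oxidation state +3.
After: C3 has 1 bond to C, 3 bonds to O → oxidation state +3.
Δ = +3 − (+3) = 0, so no net redox change at C3.

0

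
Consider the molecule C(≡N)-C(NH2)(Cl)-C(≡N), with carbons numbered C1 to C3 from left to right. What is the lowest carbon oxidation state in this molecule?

+2

Tallying each carbon's bonds:
C1: 1C, 3N → 0 + 3 = +3
C2: 2C, 1N, 1Cl → 0 + 1 + 1 = +2
C3: 1C, 3N → 0 + 3 = +3
The lowest value is +2.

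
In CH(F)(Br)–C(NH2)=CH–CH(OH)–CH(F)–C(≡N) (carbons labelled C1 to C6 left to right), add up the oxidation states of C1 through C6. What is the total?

Tallying each carbon's bonds:
C1: 1C, 1H, 1F, 1Br → 0 − 1 + 1 + 1 = +1
C2: 3C, 1N → 0 + 1 = +1
C3: 3C, 1H → 0 − 1 = -1
C4: 2C, 1H, 1O → 0 − 1 + 1 = 0
C5: 2C, 1H, 1F → 0 − 1 + 1 = 0
C6: 1C, 3N → 0 + 3 = +3
Sum = +1 + 1 − 1 + 0 + 0 + 3 = +4.

+4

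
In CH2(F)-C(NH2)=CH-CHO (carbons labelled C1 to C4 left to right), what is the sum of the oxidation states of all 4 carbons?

Assign +1 per bond to O/N/halogen, −1 per bond to H or an electropositive element, and 0 per bond to carbon. Tallying each carbon:
C1: 1C, 2H, 1F → 0 − 2 + 1 = -1
C2: 3C, 1N → 0 + 1 = +1
C3: 3C, 1H → 0 − 1 = -1
C4: 1C, 1H, 2O → 0 − 1 + 2 = +1
Sum = -1 + 1 − 1 + 1 = 0.

0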